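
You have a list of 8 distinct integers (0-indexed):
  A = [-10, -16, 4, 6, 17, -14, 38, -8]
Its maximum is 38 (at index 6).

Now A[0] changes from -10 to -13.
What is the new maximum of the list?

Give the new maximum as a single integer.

Answer: 38

Derivation:
Old max = 38 (at index 6)
Change: A[0] -10 -> -13
Changed element was NOT the old max.
  New max = max(old_max, new_val) = max(38, -13) = 38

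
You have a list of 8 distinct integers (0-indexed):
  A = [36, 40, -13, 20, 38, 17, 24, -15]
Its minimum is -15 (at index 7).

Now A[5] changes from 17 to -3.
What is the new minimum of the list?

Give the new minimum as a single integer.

Answer: -15

Derivation:
Old min = -15 (at index 7)
Change: A[5] 17 -> -3
Changed element was NOT the old min.
  New min = min(old_min, new_val) = min(-15, -3) = -15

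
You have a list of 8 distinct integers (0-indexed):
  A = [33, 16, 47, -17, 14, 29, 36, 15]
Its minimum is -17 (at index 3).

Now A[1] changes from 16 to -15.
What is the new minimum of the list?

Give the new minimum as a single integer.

Answer: -17

Derivation:
Old min = -17 (at index 3)
Change: A[1] 16 -> -15
Changed element was NOT the old min.
  New min = min(old_min, new_val) = min(-17, -15) = -17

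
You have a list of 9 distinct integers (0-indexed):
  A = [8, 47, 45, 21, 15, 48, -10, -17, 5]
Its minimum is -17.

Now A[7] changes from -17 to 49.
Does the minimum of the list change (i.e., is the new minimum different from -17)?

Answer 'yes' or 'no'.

Old min = -17
Change: A[7] -17 -> 49
Changed element was the min; new min must be rechecked.
New min = -10; changed? yes

Answer: yes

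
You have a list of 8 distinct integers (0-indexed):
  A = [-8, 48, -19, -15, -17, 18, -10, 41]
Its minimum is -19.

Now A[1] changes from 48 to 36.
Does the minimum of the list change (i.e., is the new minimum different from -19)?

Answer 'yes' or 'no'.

Old min = -19
Change: A[1] 48 -> 36
Changed element was NOT the min; min changes only if 36 < -19.
New min = -19; changed? no

Answer: no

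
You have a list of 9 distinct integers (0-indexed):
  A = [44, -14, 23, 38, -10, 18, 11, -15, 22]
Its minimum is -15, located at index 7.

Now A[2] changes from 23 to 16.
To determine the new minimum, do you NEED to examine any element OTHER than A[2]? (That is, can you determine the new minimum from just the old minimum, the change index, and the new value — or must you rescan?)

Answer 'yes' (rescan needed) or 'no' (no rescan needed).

Answer: no

Derivation:
Old min = -15 at index 7
Change at index 2: 23 -> 16
Index 2 was NOT the min. New min = min(-15, 16). No rescan of other elements needed.
Needs rescan: no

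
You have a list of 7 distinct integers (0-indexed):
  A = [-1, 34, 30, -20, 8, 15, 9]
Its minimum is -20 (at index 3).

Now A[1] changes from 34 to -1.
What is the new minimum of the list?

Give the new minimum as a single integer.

Old min = -20 (at index 3)
Change: A[1] 34 -> -1
Changed element was NOT the old min.
  New min = min(old_min, new_val) = min(-20, -1) = -20

Answer: -20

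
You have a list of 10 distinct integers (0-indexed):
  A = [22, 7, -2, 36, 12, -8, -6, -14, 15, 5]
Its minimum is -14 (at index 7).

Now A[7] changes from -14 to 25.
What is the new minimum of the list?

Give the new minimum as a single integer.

Answer: -8

Derivation:
Old min = -14 (at index 7)
Change: A[7] -14 -> 25
Changed element WAS the min. Need to check: is 25 still <= all others?
  Min of remaining elements: -8
  New min = min(25, -8) = -8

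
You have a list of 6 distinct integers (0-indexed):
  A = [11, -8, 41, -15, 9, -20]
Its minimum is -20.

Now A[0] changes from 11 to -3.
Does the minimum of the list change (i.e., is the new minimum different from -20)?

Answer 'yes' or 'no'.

Answer: no

Derivation:
Old min = -20
Change: A[0] 11 -> -3
Changed element was NOT the min; min changes only if -3 < -20.
New min = -20; changed? no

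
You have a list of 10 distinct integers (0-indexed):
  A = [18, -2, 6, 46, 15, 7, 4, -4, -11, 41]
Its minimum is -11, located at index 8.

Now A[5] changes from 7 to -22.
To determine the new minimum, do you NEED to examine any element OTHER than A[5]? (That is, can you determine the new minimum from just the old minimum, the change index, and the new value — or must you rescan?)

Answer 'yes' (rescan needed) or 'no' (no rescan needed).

Old min = -11 at index 8
Change at index 5: 7 -> -22
Index 5 was NOT the min. New min = min(-11, -22). No rescan of other elements needed.
Needs rescan: no

Answer: no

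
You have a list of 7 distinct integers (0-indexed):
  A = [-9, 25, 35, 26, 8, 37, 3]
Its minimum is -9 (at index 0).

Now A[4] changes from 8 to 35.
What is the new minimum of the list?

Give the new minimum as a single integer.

Answer: -9

Derivation:
Old min = -9 (at index 0)
Change: A[4] 8 -> 35
Changed element was NOT the old min.
  New min = min(old_min, new_val) = min(-9, 35) = -9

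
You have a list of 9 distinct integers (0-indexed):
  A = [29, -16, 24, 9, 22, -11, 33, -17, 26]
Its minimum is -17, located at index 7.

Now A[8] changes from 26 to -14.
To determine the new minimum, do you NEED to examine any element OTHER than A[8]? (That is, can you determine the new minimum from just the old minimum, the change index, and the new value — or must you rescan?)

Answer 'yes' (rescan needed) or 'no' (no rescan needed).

Answer: no

Derivation:
Old min = -17 at index 7
Change at index 8: 26 -> -14
Index 8 was NOT the min. New min = min(-17, -14). No rescan of other elements needed.
Needs rescan: no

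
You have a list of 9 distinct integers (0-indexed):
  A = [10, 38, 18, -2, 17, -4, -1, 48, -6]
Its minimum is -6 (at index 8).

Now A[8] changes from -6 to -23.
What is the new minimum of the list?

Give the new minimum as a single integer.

Old min = -6 (at index 8)
Change: A[8] -6 -> -23
Changed element WAS the min. Need to check: is -23 still <= all others?
  Min of remaining elements: -4
  New min = min(-23, -4) = -23

Answer: -23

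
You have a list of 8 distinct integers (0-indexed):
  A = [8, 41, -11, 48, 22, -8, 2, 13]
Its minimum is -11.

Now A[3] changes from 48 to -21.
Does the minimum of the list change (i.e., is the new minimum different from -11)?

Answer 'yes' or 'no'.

Old min = -11
Change: A[3] 48 -> -21
Changed element was NOT the min; min changes only if -21 < -11.
New min = -21; changed? yes

Answer: yes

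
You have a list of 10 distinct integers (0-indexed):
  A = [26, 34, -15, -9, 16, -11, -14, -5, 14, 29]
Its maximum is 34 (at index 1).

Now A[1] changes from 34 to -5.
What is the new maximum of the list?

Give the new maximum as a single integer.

Old max = 34 (at index 1)
Change: A[1] 34 -> -5
Changed element WAS the max -> may need rescan.
  Max of remaining elements: 29
  New max = max(-5, 29) = 29

Answer: 29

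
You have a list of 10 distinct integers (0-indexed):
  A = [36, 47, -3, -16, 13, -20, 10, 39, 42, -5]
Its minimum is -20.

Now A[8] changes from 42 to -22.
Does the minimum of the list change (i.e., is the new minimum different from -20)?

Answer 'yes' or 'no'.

Old min = -20
Change: A[8] 42 -> -22
Changed element was NOT the min; min changes only if -22 < -20.
New min = -22; changed? yes

Answer: yes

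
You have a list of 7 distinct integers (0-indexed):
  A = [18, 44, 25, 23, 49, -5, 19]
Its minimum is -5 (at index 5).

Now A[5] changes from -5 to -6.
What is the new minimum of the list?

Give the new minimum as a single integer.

Old min = -5 (at index 5)
Change: A[5] -5 -> -6
Changed element WAS the min. Need to check: is -6 still <= all others?
  Min of remaining elements: 18
  New min = min(-6, 18) = -6

Answer: -6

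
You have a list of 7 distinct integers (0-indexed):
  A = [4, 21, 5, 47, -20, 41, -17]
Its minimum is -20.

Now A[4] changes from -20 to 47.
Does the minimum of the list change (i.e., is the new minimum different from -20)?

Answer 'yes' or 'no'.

Old min = -20
Change: A[4] -20 -> 47
Changed element was the min; new min must be rechecked.
New min = -17; changed? yes

Answer: yes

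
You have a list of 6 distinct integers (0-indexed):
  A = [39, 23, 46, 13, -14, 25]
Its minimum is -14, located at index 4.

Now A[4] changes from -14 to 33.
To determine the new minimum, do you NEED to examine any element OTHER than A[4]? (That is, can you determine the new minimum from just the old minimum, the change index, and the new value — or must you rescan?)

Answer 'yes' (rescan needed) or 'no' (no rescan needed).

Old min = -14 at index 4
Change at index 4: -14 -> 33
Index 4 WAS the min and new value 33 > old min -14. Must rescan other elements to find the new min.
Needs rescan: yes

Answer: yes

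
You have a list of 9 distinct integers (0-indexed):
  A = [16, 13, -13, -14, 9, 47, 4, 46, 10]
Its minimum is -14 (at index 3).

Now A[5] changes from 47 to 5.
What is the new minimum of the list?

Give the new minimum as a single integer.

Old min = -14 (at index 3)
Change: A[5] 47 -> 5
Changed element was NOT the old min.
  New min = min(old_min, new_val) = min(-14, 5) = -14

Answer: -14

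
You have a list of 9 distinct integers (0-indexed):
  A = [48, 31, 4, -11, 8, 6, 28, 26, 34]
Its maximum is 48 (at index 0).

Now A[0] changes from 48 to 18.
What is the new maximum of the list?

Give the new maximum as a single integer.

Old max = 48 (at index 0)
Change: A[0] 48 -> 18
Changed element WAS the max -> may need rescan.
  Max of remaining elements: 34
  New max = max(18, 34) = 34

Answer: 34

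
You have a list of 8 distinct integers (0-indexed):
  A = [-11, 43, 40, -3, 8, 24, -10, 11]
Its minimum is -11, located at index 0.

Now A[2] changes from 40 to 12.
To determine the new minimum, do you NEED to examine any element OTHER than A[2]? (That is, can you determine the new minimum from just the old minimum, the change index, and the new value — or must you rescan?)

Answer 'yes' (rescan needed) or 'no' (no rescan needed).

Old min = -11 at index 0
Change at index 2: 40 -> 12
Index 2 was NOT the min. New min = min(-11, 12). No rescan of other elements needed.
Needs rescan: no

Answer: no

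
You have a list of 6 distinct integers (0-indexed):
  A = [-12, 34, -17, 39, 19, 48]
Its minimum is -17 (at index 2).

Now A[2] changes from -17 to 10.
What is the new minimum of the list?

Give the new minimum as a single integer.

Answer: -12

Derivation:
Old min = -17 (at index 2)
Change: A[2] -17 -> 10
Changed element WAS the min. Need to check: is 10 still <= all others?
  Min of remaining elements: -12
  New min = min(10, -12) = -12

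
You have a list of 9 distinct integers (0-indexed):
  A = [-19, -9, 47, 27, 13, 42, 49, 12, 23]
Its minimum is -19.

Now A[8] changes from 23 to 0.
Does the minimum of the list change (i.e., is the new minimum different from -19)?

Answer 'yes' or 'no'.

Answer: no

Derivation:
Old min = -19
Change: A[8] 23 -> 0
Changed element was NOT the min; min changes only if 0 < -19.
New min = -19; changed? no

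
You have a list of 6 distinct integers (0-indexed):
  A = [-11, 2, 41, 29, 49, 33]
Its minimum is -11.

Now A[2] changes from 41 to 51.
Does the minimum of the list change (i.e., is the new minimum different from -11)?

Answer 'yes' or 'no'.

Old min = -11
Change: A[2] 41 -> 51
Changed element was NOT the min; min changes only if 51 < -11.
New min = -11; changed? no

Answer: no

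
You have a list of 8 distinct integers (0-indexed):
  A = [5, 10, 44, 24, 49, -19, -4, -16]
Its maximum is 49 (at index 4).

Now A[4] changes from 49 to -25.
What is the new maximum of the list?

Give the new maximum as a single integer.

Answer: 44

Derivation:
Old max = 49 (at index 4)
Change: A[4] 49 -> -25
Changed element WAS the max -> may need rescan.
  Max of remaining elements: 44
  New max = max(-25, 44) = 44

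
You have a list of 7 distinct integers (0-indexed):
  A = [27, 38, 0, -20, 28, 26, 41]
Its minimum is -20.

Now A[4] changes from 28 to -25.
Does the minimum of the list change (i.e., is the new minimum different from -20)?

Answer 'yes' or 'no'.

Old min = -20
Change: A[4] 28 -> -25
Changed element was NOT the min; min changes only if -25 < -20.
New min = -25; changed? yes

Answer: yes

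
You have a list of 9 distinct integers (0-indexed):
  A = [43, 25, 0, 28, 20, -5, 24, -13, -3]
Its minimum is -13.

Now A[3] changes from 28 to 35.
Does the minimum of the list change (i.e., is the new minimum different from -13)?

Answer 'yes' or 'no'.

Answer: no

Derivation:
Old min = -13
Change: A[3] 28 -> 35
Changed element was NOT the min; min changes only if 35 < -13.
New min = -13; changed? no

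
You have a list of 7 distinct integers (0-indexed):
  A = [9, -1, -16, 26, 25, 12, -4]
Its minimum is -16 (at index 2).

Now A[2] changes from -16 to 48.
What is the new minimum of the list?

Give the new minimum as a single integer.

Old min = -16 (at index 2)
Change: A[2] -16 -> 48
Changed element WAS the min. Need to check: is 48 still <= all others?
  Min of remaining elements: -4
  New min = min(48, -4) = -4

Answer: -4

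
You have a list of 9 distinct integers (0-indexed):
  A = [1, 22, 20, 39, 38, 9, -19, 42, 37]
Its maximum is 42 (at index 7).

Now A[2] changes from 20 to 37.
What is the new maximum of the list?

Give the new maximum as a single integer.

Answer: 42

Derivation:
Old max = 42 (at index 7)
Change: A[2] 20 -> 37
Changed element was NOT the old max.
  New max = max(old_max, new_val) = max(42, 37) = 42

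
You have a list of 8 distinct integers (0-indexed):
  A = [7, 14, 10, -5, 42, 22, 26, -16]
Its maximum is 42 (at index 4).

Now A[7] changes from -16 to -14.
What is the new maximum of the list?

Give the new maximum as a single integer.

Answer: 42

Derivation:
Old max = 42 (at index 4)
Change: A[7] -16 -> -14
Changed element was NOT the old max.
  New max = max(old_max, new_val) = max(42, -14) = 42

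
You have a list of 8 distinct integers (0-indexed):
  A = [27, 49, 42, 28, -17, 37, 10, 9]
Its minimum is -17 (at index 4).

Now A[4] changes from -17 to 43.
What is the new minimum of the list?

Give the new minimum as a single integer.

Old min = -17 (at index 4)
Change: A[4] -17 -> 43
Changed element WAS the min. Need to check: is 43 still <= all others?
  Min of remaining elements: 9
  New min = min(43, 9) = 9

Answer: 9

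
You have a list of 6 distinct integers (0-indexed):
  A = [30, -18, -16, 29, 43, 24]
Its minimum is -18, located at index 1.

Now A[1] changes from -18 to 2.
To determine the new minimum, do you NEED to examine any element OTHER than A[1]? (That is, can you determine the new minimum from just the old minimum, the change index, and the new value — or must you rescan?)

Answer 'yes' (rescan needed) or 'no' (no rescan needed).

Old min = -18 at index 1
Change at index 1: -18 -> 2
Index 1 WAS the min and new value 2 > old min -18. Must rescan other elements to find the new min.
Needs rescan: yes

Answer: yes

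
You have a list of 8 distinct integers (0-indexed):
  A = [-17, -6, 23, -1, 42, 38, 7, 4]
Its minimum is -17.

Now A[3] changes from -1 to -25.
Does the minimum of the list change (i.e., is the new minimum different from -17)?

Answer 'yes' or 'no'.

Old min = -17
Change: A[3] -1 -> -25
Changed element was NOT the min; min changes only if -25 < -17.
New min = -25; changed? yes

Answer: yes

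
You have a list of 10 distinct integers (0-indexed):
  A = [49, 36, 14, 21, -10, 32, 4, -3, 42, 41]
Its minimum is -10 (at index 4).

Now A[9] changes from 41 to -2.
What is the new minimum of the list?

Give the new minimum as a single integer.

Old min = -10 (at index 4)
Change: A[9] 41 -> -2
Changed element was NOT the old min.
  New min = min(old_min, new_val) = min(-10, -2) = -10

Answer: -10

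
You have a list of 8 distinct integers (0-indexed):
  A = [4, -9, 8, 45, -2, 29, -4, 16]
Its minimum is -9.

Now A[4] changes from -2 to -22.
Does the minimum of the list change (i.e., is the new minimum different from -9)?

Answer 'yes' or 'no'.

Answer: yes

Derivation:
Old min = -9
Change: A[4] -2 -> -22
Changed element was NOT the min; min changes only if -22 < -9.
New min = -22; changed? yes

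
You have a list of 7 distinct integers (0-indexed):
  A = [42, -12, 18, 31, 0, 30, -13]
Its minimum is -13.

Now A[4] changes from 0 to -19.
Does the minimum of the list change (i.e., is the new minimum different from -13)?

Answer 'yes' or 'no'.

Old min = -13
Change: A[4] 0 -> -19
Changed element was NOT the min; min changes only if -19 < -13.
New min = -19; changed? yes

Answer: yes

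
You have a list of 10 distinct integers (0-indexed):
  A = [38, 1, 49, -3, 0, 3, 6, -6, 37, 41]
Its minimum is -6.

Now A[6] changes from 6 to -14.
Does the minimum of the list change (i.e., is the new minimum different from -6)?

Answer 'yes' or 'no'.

Answer: yes

Derivation:
Old min = -6
Change: A[6] 6 -> -14
Changed element was NOT the min; min changes only if -14 < -6.
New min = -14; changed? yes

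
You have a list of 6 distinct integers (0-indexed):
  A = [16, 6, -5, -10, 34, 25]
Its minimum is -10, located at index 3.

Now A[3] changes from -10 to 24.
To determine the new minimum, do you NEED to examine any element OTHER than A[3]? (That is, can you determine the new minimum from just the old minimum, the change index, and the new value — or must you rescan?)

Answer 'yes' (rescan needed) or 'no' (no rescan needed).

Old min = -10 at index 3
Change at index 3: -10 -> 24
Index 3 WAS the min and new value 24 > old min -10. Must rescan other elements to find the new min.
Needs rescan: yes

Answer: yes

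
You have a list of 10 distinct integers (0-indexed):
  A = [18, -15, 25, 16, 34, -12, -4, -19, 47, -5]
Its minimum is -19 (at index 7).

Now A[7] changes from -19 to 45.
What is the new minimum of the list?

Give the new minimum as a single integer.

Old min = -19 (at index 7)
Change: A[7] -19 -> 45
Changed element WAS the min. Need to check: is 45 still <= all others?
  Min of remaining elements: -15
  New min = min(45, -15) = -15

Answer: -15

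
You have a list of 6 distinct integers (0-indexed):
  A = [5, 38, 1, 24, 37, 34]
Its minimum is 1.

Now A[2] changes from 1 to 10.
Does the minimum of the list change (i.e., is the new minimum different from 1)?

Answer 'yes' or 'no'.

Old min = 1
Change: A[2] 1 -> 10
Changed element was the min; new min must be rechecked.
New min = 5; changed? yes

Answer: yes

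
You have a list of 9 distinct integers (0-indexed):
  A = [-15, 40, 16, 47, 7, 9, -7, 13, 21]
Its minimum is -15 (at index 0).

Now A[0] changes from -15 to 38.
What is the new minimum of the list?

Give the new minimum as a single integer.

Answer: -7

Derivation:
Old min = -15 (at index 0)
Change: A[0] -15 -> 38
Changed element WAS the min. Need to check: is 38 still <= all others?
  Min of remaining elements: -7
  New min = min(38, -7) = -7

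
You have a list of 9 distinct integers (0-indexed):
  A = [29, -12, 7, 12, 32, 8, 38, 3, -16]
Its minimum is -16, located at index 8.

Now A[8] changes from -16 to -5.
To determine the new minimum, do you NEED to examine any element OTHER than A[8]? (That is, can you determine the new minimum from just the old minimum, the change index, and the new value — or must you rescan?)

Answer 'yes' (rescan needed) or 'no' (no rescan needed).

Answer: yes

Derivation:
Old min = -16 at index 8
Change at index 8: -16 -> -5
Index 8 WAS the min and new value -5 > old min -16. Must rescan other elements to find the new min.
Needs rescan: yes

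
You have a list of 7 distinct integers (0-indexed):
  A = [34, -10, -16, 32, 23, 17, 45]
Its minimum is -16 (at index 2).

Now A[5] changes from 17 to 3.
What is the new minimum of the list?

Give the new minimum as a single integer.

Old min = -16 (at index 2)
Change: A[5] 17 -> 3
Changed element was NOT the old min.
  New min = min(old_min, new_val) = min(-16, 3) = -16

Answer: -16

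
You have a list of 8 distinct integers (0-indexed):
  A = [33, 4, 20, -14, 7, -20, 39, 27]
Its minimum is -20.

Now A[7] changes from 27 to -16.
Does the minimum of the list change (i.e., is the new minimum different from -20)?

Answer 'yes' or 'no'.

Old min = -20
Change: A[7] 27 -> -16
Changed element was NOT the min; min changes only if -16 < -20.
New min = -20; changed? no

Answer: no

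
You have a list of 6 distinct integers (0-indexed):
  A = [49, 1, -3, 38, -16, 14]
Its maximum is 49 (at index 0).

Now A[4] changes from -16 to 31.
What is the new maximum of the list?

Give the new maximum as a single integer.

Old max = 49 (at index 0)
Change: A[4] -16 -> 31
Changed element was NOT the old max.
  New max = max(old_max, new_val) = max(49, 31) = 49

Answer: 49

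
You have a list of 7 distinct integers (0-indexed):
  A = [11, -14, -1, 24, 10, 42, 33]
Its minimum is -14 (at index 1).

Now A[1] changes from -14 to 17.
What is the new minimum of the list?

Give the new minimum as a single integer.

Old min = -14 (at index 1)
Change: A[1] -14 -> 17
Changed element WAS the min. Need to check: is 17 still <= all others?
  Min of remaining elements: -1
  New min = min(17, -1) = -1

Answer: -1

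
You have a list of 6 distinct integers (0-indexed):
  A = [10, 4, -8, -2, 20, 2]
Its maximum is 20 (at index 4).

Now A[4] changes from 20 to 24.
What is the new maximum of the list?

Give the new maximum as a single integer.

Old max = 20 (at index 4)
Change: A[4] 20 -> 24
Changed element WAS the max -> may need rescan.
  Max of remaining elements: 10
  New max = max(24, 10) = 24

Answer: 24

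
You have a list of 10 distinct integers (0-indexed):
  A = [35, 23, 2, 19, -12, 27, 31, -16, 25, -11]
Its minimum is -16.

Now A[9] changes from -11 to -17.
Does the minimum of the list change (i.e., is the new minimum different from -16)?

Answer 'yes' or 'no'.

Answer: yes

Derivation:
Old min = -16
Change: A[9] -11 -> -17
Changed element was NOT the min; min changes only if -17 < -16.
New min = -17; changed? yes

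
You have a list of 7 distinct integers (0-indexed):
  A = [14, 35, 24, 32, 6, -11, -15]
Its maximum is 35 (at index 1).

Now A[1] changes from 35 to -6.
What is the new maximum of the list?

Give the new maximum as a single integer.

Old max = 35 (at index 1)
Change: A[1] 35 -> -6
Changed element WAS the max -> may need rescan.
  Max of remaining elements: 32
  New max = max(-6, 32) = 32

Answer: 32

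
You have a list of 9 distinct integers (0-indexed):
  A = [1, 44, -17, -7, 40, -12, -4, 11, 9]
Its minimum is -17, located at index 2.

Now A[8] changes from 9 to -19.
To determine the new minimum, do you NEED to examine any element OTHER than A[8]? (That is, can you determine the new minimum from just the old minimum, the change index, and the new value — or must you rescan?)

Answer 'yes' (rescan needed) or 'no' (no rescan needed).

Answer: no

Derivation:
Old min = -17 at index 2
Change at index 8: 9 -> -19
Index 8 was NOT the min. New min = min(-17, -19). No rescan of other elements needed.
Needs rescan: no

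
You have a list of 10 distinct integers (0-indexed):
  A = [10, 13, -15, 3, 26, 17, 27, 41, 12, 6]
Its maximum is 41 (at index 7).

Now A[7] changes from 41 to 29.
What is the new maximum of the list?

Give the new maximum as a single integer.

Answer: 29

Derivation:
Old max = 41 (at index 7)
Change: A[7] 41 -> 29
Changed element WAS the max -> may need rescan.
  Max of remaining elements: 27
  New max = max(29, 27) = 29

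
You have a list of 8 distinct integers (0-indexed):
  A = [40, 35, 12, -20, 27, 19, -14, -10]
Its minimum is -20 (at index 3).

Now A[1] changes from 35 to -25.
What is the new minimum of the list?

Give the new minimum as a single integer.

Answer: -25

Derivation:
Old min = -20 (at index 3)
Change: A[1] 35 -> -25
Changed element was NOT the old min.
  New min = min(old_min, new_val) = min(-20, -25) = -25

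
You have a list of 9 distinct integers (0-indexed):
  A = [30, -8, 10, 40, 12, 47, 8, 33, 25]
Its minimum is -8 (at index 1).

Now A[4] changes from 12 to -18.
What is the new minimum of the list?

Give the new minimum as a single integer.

Answer: -18

Derivation:
Old min = -8 (at index 1)
Change: A[4] 12 -> -18
Changed element was NOT the old min.
  New min = min(old_min, new_val) = min(-8, -18) = -18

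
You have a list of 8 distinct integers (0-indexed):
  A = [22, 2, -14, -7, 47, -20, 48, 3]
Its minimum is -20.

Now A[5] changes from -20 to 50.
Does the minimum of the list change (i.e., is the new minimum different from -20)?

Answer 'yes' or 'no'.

Old min = -20
Change: A[5] -20 -> 50
Changed element was the min; new min must be rechecked.
New min = -14; changed? yes

Answer: yes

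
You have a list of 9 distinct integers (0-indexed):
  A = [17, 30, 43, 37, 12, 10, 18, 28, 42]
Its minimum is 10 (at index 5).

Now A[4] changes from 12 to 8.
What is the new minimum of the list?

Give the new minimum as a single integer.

Answer: 8

Derivation:
Old min = 10 (at index 5)
Change: A[4] 12 -> 8
Changed element was NOT the old min.
  New min = min(old_min, new_val) = min(10, 8) = 8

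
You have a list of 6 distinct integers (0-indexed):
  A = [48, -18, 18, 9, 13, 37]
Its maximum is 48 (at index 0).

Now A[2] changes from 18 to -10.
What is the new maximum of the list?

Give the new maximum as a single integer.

Answer: 48

Derivation:
Old max = 48 (at index 0)
Change: A[2] 18 -> -10
Changed element was NOT the old max.
  New max = max(old_max, new_val) = max(48, -10) = 48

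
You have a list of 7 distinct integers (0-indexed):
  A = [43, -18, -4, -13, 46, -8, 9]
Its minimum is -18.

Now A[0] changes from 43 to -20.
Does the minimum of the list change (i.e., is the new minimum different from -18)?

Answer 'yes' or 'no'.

Old min = -18
Change: A[0] 43 -> -20
Changed element was NOT the min; min changes only if -20 < -18.
New min = -20; changed? yes

Answer: yes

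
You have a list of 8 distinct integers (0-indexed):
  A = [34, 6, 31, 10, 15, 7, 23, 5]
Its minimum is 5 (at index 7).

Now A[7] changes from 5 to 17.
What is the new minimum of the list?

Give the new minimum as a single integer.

Old min = 5 (at index 7)
Change: A[7] 5 -> 17
Changed element WAS the min. Need to check: is 17 still <= all others?
  Min of remaining elements: 6
  New min = min(17, 6) = 6

Answer: 6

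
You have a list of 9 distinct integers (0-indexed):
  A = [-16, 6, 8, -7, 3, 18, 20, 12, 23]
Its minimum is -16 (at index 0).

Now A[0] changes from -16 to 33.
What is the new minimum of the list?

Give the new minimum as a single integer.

Old min = -16 (at index 0)
Change: A[0] -16 -> 33
Changed element WAS the min. Need to check: is 33 still <= all others?
  Min of remaining elements: -7
  New min = min(33, -7) = -7

Answer: -7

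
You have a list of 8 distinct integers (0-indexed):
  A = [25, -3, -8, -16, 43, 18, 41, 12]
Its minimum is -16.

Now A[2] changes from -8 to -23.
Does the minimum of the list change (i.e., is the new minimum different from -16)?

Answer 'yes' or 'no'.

Answer: yes

Derivation:
Old min = -16
Change: A[2] -8 -> -23
Changed element was NOT the min; min changes only if -23 < -16.
New min = -23; changed? yes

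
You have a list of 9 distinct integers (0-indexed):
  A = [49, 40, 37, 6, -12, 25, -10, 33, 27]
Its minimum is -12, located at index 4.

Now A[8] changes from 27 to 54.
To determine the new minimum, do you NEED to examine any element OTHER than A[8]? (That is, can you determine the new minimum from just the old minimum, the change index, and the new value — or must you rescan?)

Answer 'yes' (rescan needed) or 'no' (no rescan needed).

Old min = -12 at index 4
Change at index 8: 27 -> 54
Index 8 was NOT the min. New min = min(-12, 54). No rescan of other elements needed.
Needs rescan: no

Answer: no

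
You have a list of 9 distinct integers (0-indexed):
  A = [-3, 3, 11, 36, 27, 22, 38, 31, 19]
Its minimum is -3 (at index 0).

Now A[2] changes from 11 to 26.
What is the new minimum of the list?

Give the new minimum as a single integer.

Old min = -3 (at index 0)
Change: A[2] 11 -> 26
Changed element was NOT the old min.
  New min = min(old_min, new_val) = min(-3, 26) = -3

Answer: -3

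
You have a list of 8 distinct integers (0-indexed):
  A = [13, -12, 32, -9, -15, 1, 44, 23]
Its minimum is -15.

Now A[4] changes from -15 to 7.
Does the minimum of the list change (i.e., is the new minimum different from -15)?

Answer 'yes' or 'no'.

Answer: yes

Derivation:
Old min = -15
Change: A[4] -15 -> 7
Changed element was the min; new min must be rechecked.
New min = -12; changed? yes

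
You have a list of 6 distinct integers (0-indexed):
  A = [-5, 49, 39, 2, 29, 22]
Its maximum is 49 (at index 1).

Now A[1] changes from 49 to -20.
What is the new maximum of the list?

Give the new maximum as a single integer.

Answer: 39

Derivation:
Old max = 49 (at index 1)
Change: A[1] 49 -> -20
Changed element WAS the max -> may need rescan.
  Max of remaining elements: 39
  New max = max(-20, 39) = 39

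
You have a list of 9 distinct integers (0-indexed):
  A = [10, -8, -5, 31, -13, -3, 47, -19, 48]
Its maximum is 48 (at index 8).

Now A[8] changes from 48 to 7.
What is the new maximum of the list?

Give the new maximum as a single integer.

Answer: 47

Derivation:
Old max = 48 (at index 8)
Change: A[8] 48 -> 7
Changed element WAS the max -> may need rescan.
  Max of remaining elements: 47
  New max = max(7, 47) = 47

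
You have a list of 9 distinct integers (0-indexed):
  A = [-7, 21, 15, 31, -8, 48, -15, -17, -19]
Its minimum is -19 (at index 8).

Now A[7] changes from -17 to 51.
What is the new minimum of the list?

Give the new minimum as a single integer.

Answer: -19

Derivation:
Old min = -19 (at index 8)
Change: A[7] -17 -> 51
Changed element was NOT the old min.
  New min = min(old_min, new_val) = min(-19, 51) = -19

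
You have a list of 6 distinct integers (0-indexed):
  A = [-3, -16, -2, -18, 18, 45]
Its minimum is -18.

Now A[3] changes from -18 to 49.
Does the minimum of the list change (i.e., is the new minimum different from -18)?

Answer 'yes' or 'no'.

Old min = -18
Change: A[3] -18 -> 49
Changed element was the min; new min must be rechecked.
New min = -16; changed? yes

Answer: yes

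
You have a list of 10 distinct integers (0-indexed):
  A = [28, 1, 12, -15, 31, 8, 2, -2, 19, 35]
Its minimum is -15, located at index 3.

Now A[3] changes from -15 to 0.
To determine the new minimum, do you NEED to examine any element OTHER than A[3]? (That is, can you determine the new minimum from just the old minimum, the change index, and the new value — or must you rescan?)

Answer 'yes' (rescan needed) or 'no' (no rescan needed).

Answer: yes

Derivation:
Old min = -15 at index 3
Change at index 3: -15 -> 0
Index 3 WAS the min and new value 0 > old min -15. Must rescan other elements to find the new min.
Needs rescan: yes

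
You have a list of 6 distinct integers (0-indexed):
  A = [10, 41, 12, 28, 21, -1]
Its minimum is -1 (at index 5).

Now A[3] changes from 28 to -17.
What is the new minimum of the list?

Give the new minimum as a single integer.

Answer: -17

Derivation:
Old min = -1 (at index 5)
Change: A[3] 28 -> -17
Changed element was NOT the old min.
  New min = min(old_min, new_val) = min(-1, -17) = -17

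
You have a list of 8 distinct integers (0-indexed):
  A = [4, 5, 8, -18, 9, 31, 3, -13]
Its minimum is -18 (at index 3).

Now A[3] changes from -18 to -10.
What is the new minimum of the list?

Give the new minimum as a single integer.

Old min = -18 (at index 3)
Change: A[3] -18 -> -10
Changed element WAS the min. Need to check: is -10 still <= all others?
  Min of remaining elements: -13
  New min = min(-10, -13) = -13

Answer: -13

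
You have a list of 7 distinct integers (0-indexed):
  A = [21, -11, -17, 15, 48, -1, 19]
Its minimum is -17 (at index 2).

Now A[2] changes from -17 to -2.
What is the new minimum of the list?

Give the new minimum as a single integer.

Answer: -11

Derivation:
Old min = -17 (at index 2)
Change: A[2] -17 -> -2
Changed element WAS the min. Need to check: is -2 still <= all others?
  Min of remaining elements: -11
  New min = min(-2, -11) = -11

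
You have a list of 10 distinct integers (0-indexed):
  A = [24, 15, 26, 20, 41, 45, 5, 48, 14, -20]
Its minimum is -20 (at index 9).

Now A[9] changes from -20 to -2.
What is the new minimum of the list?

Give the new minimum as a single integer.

Old min = -20 (at index 9)
Change: A[9] -20 -> -2
Changed element WAS the min. Need to check: is -2 still <= all others?
  Min of remaining elements: 5
  New min = min(-2, 5) = -2

Answer: -2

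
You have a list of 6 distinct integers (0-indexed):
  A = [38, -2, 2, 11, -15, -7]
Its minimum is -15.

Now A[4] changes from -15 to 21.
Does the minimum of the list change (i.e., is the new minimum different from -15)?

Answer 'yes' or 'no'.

Old min = -15
Change: A[4] -15 -> 21
Changed element was the min; new min must be rechecked.
New min = -7; changed? yes

Answer: yes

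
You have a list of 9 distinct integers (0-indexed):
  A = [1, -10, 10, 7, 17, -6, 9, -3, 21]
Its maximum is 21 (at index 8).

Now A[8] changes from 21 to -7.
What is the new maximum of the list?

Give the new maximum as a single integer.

Old max = 21 (at index 8)
Change: A[8] 21 -> -7
Changed element WAS the max -> may need rescan.
  Max of remaining elements: 17
  New max = max(-7, 17) = 17

Answer: 17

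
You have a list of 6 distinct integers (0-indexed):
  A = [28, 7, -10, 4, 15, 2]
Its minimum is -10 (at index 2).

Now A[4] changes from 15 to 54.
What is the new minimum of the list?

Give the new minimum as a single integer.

Old min = -10 (at index 2)
Change: A[4] 15 -> 54
Changed element was NOT the old min.
  New min = min(old_min, new_val) = min(-10, 54) = -10

Answer: -10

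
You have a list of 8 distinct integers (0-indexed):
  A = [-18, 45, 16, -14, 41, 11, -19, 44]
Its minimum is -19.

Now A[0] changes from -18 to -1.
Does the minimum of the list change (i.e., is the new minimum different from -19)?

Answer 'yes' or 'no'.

Old min = -19
Change: A[0] -18 -> -1
Changed element was NOT the min; min changes only if -1 < -19.
New min = -19; changed? no

Answer: no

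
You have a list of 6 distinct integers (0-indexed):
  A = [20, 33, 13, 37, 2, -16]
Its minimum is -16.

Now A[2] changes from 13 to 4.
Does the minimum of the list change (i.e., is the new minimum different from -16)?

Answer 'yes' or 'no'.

Answer: no

Derivation:
Old min = -16
Change: A[2] 13 -> 4
Changed element was NOT the min; min changes only if 4 < -16.
New min = -16; changed? no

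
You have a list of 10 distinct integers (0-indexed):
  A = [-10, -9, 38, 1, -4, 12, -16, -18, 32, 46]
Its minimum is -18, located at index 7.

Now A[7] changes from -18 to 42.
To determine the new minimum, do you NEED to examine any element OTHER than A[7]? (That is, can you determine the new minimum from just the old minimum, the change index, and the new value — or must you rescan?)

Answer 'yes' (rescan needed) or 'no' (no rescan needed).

Old min = -18 at index 7
Change at index 7: -18 -> 42
Index 7 WAS the min and new value 42 > old min -18. Must rescan other elements to find the new min.
Needs rescan: yes

Answer: yes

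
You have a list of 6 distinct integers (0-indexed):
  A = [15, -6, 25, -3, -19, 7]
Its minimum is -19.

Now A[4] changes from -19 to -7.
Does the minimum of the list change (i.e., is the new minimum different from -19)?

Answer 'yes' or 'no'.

Old min = -19
Change: A[4] -19 -> -7
Changed element was the min; new min must be rechecked.
New min = -7; changed? yes

Answer: yes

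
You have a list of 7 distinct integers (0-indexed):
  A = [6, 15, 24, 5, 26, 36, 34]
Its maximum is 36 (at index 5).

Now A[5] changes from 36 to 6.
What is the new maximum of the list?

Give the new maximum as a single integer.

Old max = 36 (at index 5)
Change: A[5] 36 -> 6
Changed element WAS the max -> may need rescan.
  Max of remaining elements: 34
  New max = max(6, 34) = 34

Answer: 34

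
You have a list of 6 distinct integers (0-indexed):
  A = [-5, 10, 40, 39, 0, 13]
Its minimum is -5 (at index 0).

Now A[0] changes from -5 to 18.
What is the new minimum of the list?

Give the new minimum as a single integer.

Old min = -5 (at index 0)
Change: A[0] -5 -> 18
Changed element WAS the min. Need to check: is 18 still <= all others?
  Min of remaining elements: 0
  New min = min(18, 0) = 0

Answer: 0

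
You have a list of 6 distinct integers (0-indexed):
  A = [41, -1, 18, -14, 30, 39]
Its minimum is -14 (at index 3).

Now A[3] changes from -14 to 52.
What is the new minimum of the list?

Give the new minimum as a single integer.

Answer: -1

Derivation:
Old min = -14 (at index 3)
Change: A[3] -14 -> 52
Changed element WAS the min. Need to check: is 52 still <= all others?
  Min of remaining elements: -1
  New min = min(52, -1) = -1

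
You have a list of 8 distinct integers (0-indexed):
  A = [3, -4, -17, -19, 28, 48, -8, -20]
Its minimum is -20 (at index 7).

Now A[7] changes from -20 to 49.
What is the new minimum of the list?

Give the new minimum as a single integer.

Old min = -20 (at index 7)
Change: A[7] -20 -> 49
Changed element WAS the min. Need to check: is 49 still <= all others?
  Min of remaining elements: -19
  New min = min(49, -19) = -19

Answer: -19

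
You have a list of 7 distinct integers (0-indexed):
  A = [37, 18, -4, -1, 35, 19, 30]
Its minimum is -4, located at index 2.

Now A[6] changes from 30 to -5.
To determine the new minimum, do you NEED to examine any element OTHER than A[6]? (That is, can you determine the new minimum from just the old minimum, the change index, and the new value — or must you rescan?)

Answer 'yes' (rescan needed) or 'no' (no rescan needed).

Old min = -4 at index 2
Change at index 6: 30 -> -5
Index 6 was NOT the min. New min = min(-4, -5). No rescan of other elements needed.
Needs rescan: no

Answer: no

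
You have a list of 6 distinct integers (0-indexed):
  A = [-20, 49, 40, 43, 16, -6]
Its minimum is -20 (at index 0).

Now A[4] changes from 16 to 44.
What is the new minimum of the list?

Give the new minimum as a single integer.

Answer: -20

Derivation:
Old min = -20 (at index 0)
Change: A[4] 16 -> 44
Changed element was NOT the old min.
  New min = min(old_min, new_val) = min(-20, 44) = -20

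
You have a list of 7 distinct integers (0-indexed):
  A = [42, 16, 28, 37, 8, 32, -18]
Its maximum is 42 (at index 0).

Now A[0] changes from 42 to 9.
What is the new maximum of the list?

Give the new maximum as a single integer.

Answer: 37

Derivation:
Old max = 42 (at index 0)
Change: A[0] 42 -> 9
Changed element WAS the max -> may need rescan.
  Max of remaining elements: 37
  New max = max(9, 37) = 37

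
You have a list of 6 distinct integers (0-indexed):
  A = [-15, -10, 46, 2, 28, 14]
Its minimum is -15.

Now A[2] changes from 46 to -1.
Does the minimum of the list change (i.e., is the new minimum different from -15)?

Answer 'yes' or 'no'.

Old min = -15
Change: A[2] 46 -> -1
Changed element was NOT the min; min changes only if -1 < -15.
New min = -15; changed? no

Answer: no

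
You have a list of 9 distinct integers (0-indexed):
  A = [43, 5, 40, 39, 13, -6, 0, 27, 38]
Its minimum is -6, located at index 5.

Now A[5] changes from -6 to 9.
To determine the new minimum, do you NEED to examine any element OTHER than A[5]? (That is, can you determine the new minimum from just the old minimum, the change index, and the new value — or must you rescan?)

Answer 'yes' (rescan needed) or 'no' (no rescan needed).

Old min = -6 at index 5
Change at index 5: -6 -> 9
Index 5 WAS the min and new value 9 > old min -6. Must rescan other elements to find the new min.
Needs rescan: yes

Answer: yes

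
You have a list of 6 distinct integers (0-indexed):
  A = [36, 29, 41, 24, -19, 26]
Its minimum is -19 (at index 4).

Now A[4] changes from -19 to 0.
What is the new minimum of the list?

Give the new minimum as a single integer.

Old min = -19 (at index 4)
Change: A[4] -19 -> 0
Changed element WAS the min. Need to check: is 0 still <= all others?
  Min of remaining elements: 24
  New min = min(0, 24) = 0

Answer: 0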